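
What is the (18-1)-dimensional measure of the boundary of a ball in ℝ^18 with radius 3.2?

S_18(3.2) = 2·π^(18/2)·(3.2)^17 / Γ(18/2) ≈ 5.72016e+08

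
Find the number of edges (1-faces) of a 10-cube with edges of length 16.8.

Choose 1 of 10 axes to span the face (C(10,1) = 10 ways), then fix each of the remaining 9 coordinates at one of its two extreme values (2^9 = 512 ways): 10·512 = 5120.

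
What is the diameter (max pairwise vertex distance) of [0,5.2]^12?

Diagonal = √12 · 5.2 ≈ 18.0133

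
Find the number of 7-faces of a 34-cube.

Number of 7-faces = C(34,7) · 2^(34-7) = 5379616 · 134217728 = 722039837032448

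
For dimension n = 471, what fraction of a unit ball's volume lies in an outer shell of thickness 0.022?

1 - (1-0.022)^471 ≈ 0.999972 ≈ 99.997184%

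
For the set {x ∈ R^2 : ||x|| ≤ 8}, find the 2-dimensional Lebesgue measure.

V = 64·π ≈ 201.062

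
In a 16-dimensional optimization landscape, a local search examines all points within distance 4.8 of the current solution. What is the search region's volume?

Volume = π^{16/2}·(4.8)^16/Γ(9) ≈ 1.86869e+10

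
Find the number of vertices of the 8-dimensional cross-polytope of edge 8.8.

The 8-dimensional cross-polytope has 2n = 2·8 = 16 vertices.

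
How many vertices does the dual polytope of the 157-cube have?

An n-cross-polytope has 2n vertices; here n = 157, giving 314.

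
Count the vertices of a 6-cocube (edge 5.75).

An n-cross-polytope has 2n vertices; here n = 6, giving 12.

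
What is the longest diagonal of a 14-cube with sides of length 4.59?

d = √(4.59² + 4.59² + ... + 4.59²) [14 terms] = √(14·4.59²) = 4.59√14 ≈ 17.1742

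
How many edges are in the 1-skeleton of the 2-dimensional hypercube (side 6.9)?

Each of the 2^2 = 4 vertices has degree 2; total edges = 2·2^2/2 = 4.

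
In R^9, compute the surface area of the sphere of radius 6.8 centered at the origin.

The surface area of an n-ball is 2π^(n/2) r^(n-1) / Γ(n/2). For n=9, r=6.8: 1.35716e+08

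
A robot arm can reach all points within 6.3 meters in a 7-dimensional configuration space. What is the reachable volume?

Volume = π^{7/2}·(6.3)^7/Γ(9/2) ≈ 1.86108e+06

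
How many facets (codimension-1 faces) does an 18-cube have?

Choose 17 of 18 axes to span the face (C(18,17) = 18 ways), then fix each of the remaining 1 coordinate at one of its two extreme values (2^1 = 2 ways): 18·2 = 36.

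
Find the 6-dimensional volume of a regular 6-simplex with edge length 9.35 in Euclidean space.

For a regular n-simplex with edge a, V = (a^n / n!)·√((n+1)/2^n). With a=9.35, n=6: V ≈ 306.9.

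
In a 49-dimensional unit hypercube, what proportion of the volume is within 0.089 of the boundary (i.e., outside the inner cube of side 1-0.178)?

The inner cube has side 1-2·0.089 = 0.822 and volume (0.822)^49 ≈ 6.741e-05, so the shell holds 0.999933 of the volume.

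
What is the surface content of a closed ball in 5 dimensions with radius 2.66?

|∂B_5(2.66)| ≈ 1317.63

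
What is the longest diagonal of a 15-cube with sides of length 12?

||(12,12,...,12)|| = √(15)·12 ≈ 46.4758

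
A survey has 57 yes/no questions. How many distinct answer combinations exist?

Number of vertices = 2^57 = 144115188075855872.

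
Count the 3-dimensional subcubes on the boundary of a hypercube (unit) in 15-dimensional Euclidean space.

An n-cube has C(n,k)·2^(n-k) k-faces. Here C(15,3)·2^12 = 455·4096 = 1863680.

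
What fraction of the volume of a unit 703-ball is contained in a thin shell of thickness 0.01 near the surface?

V(inner)/V(outer) = ((1-0.01)/1)^703 ≈ 0.0008542, so the shell fraction is 0.999146.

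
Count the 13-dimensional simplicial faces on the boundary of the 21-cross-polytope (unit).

f_13(21-orthoplex) = 2^14 · (21 choose 14) = 1905131520.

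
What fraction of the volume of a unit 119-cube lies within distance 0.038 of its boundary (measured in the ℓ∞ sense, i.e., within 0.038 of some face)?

1 - (1 - 2·0.038)^119 = 1 - 0.924^119 ≈ 0.999918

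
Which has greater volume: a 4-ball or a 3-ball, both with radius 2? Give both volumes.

V_4(2.0) ≈ 78.9568. V_3(2.0) ≈ 33.5103. The 4-ball is larger.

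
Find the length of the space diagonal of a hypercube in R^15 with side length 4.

The space diagonal of an n-cube of side s is s√n. Here 4·√15 ≈ 15.4919.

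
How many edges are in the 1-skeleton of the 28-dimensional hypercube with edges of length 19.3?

Each of the 2^28 = 268435456 vertices has degree 28; total edges = 28·2^28/2 = 3758096384.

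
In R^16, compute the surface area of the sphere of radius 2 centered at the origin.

The surface area of an n-ball is 2π^(n/2) r^(n-1) / Γ(n/2). For n=16, r=2: 4096·π^8/315 ≈ 123381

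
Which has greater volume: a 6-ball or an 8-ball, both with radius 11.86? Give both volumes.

V_6(11.86) ≈ 1.43816e+07. V_8(11.86) ≈ 1.58879e+09. The 8-ball is larger.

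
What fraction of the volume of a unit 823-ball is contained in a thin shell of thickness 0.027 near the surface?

V(inner)/V(outer) = ((1-0.027)/1)^823 ≈ 1.648e-10, so the shell fraction is 1 - 1.648e-10.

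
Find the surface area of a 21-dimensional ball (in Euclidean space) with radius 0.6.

The surface area of an n-ball is 2π^(n/2) r^(n-1) / Γ(n/2). For n=21, r=0.6: 1.07101e-05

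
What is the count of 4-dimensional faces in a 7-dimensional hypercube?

f_4(7-cube) = (7 choose 4) · 2^3 = 280.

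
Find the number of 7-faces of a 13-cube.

f_7(13-cube) = (13 choose 7) · 2^6 = 109824.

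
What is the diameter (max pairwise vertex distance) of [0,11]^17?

Diagonal = √17 · 11 ≈ 45.3542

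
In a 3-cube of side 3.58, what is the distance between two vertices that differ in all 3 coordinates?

d = √(3.58² + 3.58² + ... + 3.58²) [3 terms] = √(3·3.58²) = 3.58√3 ≈ 6.20074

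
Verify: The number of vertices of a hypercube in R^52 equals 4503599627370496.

True. The 52-cube has 2^52 = 4503599627370496 vertices.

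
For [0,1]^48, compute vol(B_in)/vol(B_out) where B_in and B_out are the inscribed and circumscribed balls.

The radii are 1/2 and 1√48/2, so the volume ratio is (1/√48)^48 = 48^{-48/2} ≈ 4.469e-41.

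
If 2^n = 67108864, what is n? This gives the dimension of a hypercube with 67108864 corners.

2^n = 67108864 ⇒ n = log_2(67108864) = 26.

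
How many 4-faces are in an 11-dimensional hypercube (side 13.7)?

Number of 4-faces = C(11,4) · 2^(11-4) = 330 · 128 = 42240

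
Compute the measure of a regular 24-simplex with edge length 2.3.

V = (2.3^24 / 24!) · √((24+1) / 2^24) ≈ 9.44871e-19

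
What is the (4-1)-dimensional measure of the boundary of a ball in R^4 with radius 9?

The surface area of an n-ball is 2π^(n/2) r^(n-1) / Γ(n/2). For n=4, r=9: 1458·π^2 ≈ 14389.9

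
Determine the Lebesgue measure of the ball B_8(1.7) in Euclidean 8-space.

The n-ball volume is π^(n/2)·r^n/Γ(n/2+1). With n=8, r=1.7: V ≈ 283.126.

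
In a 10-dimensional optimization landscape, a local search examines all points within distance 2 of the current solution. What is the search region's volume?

V_10(2) = π^(10/2) · (2)^10 / Γ(10/2 + 1) = 128·π^5/15 ≈ 2611.37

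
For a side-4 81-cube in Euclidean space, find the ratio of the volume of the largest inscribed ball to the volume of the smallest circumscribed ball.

Volume scales as r^n, and r_in/r_out = 1/√81, giving (1/√81)^81 ≈ 5.08577e-78.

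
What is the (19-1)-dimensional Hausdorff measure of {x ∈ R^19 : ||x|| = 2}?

|∂B_19(2)| = 268435456·π^9/34459425 ≈ 232210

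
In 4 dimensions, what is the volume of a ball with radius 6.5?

V_4(6.5) = π^(4/2) · (6.5)^4 / Γ(4/2 + 1) = 28561·π^2/32 ≈ 8808.93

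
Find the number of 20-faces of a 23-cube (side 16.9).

f_20(23-cube) = (23 choose 20) · 2^3 = 14168.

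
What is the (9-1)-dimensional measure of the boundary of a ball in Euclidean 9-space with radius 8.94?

S_9(8.94) = 2·π^(9/2)·(8.94)^8 / Γ(9/2) ≈ 1.21132e+09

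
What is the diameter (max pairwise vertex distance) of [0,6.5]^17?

The space diagonal of an n-cube of side s is s√n. Here 6.5·√17 ≈ 26.8002.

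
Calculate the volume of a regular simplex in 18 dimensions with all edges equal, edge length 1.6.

V = (1.6^18 / 18!) · √((18+1) / 2^18) ≈ 6.27951e-15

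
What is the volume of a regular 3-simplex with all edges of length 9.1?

Volume = (√2/12) · 9.1³ = 88.8092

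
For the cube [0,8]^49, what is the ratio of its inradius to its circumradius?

r_in / r_out = (8/2) / (8√49/2) = 1/√49 ≈ 0.142857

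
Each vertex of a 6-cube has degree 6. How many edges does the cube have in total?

Number of 1-faces = C(6,1)·2^(6-1) = 6·32 = 192.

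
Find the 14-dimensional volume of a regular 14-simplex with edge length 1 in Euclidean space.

For a regular n-simplex with edge a, V = (a^n / n!)·√((n+1)/2^n). With a=1, n=14: V ≈ 3.47078e-13.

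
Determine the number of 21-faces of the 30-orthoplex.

Each 21-face is the convex hull of 22 vertices, one chosen as ±e_i from each of 22 distinct axes: 2^22·C(30,22) = 24548946739200.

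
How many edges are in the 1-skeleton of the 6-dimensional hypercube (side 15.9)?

An n-cube has n·2^(n-1) edges. With n = 6: 6·32 = 192.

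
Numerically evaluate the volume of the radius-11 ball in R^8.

V_8(11) = π^(8/2) · (11)^8 / Γ(8/2 + 1) = 214358881·π^4/24 ≈ 8.70021e+08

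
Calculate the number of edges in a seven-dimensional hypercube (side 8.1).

An n-cube has n·2^(n-1) edges. With n = 7: 7·64 = 448.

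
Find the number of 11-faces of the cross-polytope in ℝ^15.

Number of 11-faces = 2^(11+1) · C(15,11+1) = 4096 · 455 = 1863680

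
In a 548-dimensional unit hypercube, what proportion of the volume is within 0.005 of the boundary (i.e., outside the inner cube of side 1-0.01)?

The inner cube has side 1-2·0.005 = 0.99 and volume (0.99)^548 ≈ 0.004056, so the shell holds 0.995944 of the volume.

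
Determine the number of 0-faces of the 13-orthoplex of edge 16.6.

Each 0-face is the convex hull of 1 vertex, one chosen as ±e_i from each of 1 distinct axis: 2^1·C(13,1) = 26.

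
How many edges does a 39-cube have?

The 39-cube has n·2^(n-1) = 39·2^38 = 39·274877906944 = 10720238370816 edges.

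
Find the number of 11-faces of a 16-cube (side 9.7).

An n-cube has C(n,k)·2^(n-k) k-faces. Here C(16,11)·2^5 = 4368·32 = 139776.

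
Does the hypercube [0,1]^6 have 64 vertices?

True. The 6-cube has 2^6 = 64 vertices.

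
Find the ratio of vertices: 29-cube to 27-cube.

The 29-cube has 2^29 = 536870912 vertices. The 27-cube has 2^27 = 134217728 vertices. Ratio: 536870912/134217728 = 4.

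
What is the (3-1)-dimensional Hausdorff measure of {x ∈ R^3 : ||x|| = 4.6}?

|∂B_3(4.6)| = 4πr² = 4π·(4.6)² ≈ 265.904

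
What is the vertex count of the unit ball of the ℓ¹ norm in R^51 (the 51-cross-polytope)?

The 51-dimensional cross-polytope has 2n = 2·51 = 102 vertices.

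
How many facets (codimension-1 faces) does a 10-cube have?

Choose 9 of 10 axes to span the face (C(10,9) = 10 ways), then fix each of the remaining 1 coordinate at one of its two extreme values (2^1 = 2 ways): 10·2 = 20.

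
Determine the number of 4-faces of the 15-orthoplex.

An n-cross-polytope has 2^(k+1)·C(n,k+1) k-faces. Here 2^5·C(15,5) = 32·3003 = 96096.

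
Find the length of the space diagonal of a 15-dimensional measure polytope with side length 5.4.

d = √(5.4² + 5.4² + ... + 5.4²) [15 terms] = √(15·5.4²) = 5.4√15 ≈ 20.9141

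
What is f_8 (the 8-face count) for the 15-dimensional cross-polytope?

An n-cross-polytope has 2^(k+1)·C(n,k+1) k-faces. Here 2^9·C(15,9) = 512·5005 = 2562560.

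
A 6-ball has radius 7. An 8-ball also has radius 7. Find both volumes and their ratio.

V_6(7) ≈ 607976. V_8(7) ≈ 2.33977e+07. Ratio V_6/V_8 ≈ 0.02598.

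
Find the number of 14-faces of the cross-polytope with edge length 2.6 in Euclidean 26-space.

f_14(26-orthoplex) = 2^15 · (26 choose 15) = 253170810880.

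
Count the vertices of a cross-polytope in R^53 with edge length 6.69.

An n-cross-polytope has 2n vertices; here n = 53, giving 106.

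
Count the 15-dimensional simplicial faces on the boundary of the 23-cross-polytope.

Each 15-face is the convex hull of 16 vertices, one chosen as ±e_i from each of 16 distinct axes: 2^16·C(23,16) = 16066609152.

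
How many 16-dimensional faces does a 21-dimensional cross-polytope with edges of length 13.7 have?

Number of 16-faces = 2^(16+1) · C(21,16+1) = 131072 · 5985 = 784465920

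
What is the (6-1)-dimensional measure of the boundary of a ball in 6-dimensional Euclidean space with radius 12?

|∂B_6(12)| = 248832·π^3 ≈ 7.71535e+06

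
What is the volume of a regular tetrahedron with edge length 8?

Volume = (√2/12) · 8³ = 60.3398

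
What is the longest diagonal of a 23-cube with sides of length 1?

Diagonal = √23 · 1 ≈ 4.79583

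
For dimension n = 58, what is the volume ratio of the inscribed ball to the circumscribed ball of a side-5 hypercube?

V_in / V_out = (r_in/r_out)^58 = (1/√58)^58 = 58^(-58/2) ≈ 7.25418e-52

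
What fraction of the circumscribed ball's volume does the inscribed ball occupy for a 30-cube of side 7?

V_in / V_out = (r_in/r_out)^30 = (1/√30)^30 = 30^(-30/2) ≈ 6.96917e-23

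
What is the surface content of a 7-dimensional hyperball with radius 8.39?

The surface area of an n-ball is 2π^(n/2) r^(n-1) / Γ(n/2). For n=7, r=8.39: 1.15359e+07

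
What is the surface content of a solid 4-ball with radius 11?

S_4(11) = 2·π^(4/2)·(11)^3 / Γ(4/2) = 2662·π^2 ≈ 26272.9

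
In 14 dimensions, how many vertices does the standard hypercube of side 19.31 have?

An n-cube has 2^n vertices; for n = 14 that is 2^14 = 16384.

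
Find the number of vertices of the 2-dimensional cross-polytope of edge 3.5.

The 2-dimensional cross-polytope has 2n = 2·2 = 4 vertices.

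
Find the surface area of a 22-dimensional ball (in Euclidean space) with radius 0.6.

The surface area of an n-ball is 2π^(n/2) r^(n-1) / Γ(n/2). For n=22, r=0.6: 3.55707e-06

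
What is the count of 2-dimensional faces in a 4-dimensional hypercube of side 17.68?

Choose 2 of 4 axes to span the face (C(4,2) = 6 ways), then fix each of the remaining 2 coordinates at one of its two extreme values (2^2 = 4 ways): 6·4 = 24.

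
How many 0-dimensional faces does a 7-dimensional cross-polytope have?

Number of 0-faces = 2^(0+1) · C(7,0+1) = 2 · 7 = 14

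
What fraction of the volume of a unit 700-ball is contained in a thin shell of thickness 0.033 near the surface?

Shell fraction = 1 - (1-0.033)^700 ≈ 1 - 6.288e-11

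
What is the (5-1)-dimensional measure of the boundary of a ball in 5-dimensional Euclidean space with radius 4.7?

|∂B_5(4.7)| ≈ 12842.8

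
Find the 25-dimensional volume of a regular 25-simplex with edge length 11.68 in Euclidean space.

V_25 = √(26) · 11.68^25 / (25! · 2^(25/2)) ≈ 0.0275446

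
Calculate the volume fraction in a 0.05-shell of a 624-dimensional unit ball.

V(inner)/V(outer) = ((1-0.05)/1)^624 ≈ 1.258e-14, so the shell fraction is 1 - 1.258e-14.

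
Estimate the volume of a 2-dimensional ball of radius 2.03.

V_2(2.03) = π^(2/2) · (2.03)^2 / Γ(2/2 + 1) ≈ 12.9462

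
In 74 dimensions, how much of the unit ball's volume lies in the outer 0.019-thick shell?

Shell fraction = 1 - (1-0.019)^74 ≈ 0.758172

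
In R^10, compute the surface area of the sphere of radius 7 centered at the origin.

The surface area of an n-ball is 2π^(n/2) r^(n-1) / Γ(n/2). For n=10, r=7: 40353607·π^5/12 ≈ 1.02908e+09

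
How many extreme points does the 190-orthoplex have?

Number of vertices = 2n = 380.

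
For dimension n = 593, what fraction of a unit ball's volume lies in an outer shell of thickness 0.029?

1 - (1-0.029)^593 ≈ 0.9999999736 ≈ 99.999997%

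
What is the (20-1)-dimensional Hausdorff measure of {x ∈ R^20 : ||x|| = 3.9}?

|∂B_20(3.9)| ≈ 8.76987e+10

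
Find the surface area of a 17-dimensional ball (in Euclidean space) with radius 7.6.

S_17(7.6) = 2·π^(17/2)·(7.6)^16 / Γ(17/2) ≈ 2.96912e+14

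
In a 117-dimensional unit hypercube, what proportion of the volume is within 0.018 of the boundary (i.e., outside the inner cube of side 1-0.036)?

The inner cube has side 1-2·0.018 = 0.964 and volume (0.964)^117 ≈ 0.01371, so the shell holds 0.986291 of the volume.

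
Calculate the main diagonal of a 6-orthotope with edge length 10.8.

||(10.8,10.8,...,10.8)|| = √(6)·10.8 ≈ 26.4545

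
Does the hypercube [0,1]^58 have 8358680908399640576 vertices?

False. The 58-cube has 2^58 = 288230376151711744 vertices.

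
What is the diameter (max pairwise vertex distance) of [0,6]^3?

Diagonal = √3 · 6 ≈ 10.3923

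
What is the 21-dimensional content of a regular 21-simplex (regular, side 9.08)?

V_21 = √(22) · 9.08^21 / (21! · 2^(21/2)) ≈ 0.00835325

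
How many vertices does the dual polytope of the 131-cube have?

An n-cross-polytope has 2n vertices; here n = 131, giving 262.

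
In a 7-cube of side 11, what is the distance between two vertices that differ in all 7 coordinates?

Diagonal = √7 · 11 ≈ 29.1033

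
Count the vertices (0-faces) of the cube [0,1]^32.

Each vertex is a binary string of length 32, so there are 2^32 = 4294967296.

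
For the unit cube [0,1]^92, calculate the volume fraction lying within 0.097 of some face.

Shell fraction = 1 - (1-0.194)^92 ≈ 0.9999999976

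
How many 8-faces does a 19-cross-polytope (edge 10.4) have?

Number of 8-faces = 2^(8+1) · C(19,8+1) = 512 · 92378 = 47297536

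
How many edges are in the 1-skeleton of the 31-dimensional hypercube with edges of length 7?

Each of the 2^31 = 2147483648 vertices has degree 31; total edges = 31·2^31/2 = 33285996544.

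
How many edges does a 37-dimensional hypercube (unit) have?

An n-cube has n·2^(n-1) edges. With n = 37: 37·68719476736 = 2542620639232.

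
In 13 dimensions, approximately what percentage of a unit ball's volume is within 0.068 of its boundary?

1 - (1-0.068)^13 ≈ 0.59968 ≈ 59.97%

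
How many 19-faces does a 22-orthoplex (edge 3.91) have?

Each 19-face is the convex hull of 20 vertices, one chosen as ±e_i from each of 20 distinct axes: 2^20·C(22,20) = 242221056.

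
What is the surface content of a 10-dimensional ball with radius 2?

|∂B_10(2)| = 128·π^5/3 ≈ 13056.8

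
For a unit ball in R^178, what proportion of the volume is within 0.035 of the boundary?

Shell fraction = 1 - (1-0.035)^178 ≈ 0.998239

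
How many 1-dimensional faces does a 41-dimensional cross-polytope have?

f_1(41-orthoplex) = 2^2 · (41 choose 2) = 3280.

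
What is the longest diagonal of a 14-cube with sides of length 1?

||(1,1,...,1)|| = √(14)·1 ≈ 3.74166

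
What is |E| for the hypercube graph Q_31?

Number of 1-faces = C(31,1)·2^(31-1) = 31·1073741824 = 33285996544.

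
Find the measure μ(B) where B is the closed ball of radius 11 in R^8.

Volume = π^{8/2}·(11)^8/Γ(5) = 214358881·π^4/24 ≈ 8.70021e+08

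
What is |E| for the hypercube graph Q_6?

Number of 1-faces = C(6,1)·2^(6-1) = 6·32 = 192.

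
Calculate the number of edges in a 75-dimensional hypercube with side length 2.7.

An n-cube has n·2^(n-1) edges. With n = 75: 75·18889465931478580854784 = 1416709944860893564108800.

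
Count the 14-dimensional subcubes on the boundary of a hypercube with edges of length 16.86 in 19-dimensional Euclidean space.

Choose 14 of 19 axes to span the face (C(19,14) = 11628 ways), then fix each of the remaining 5 coordinates at one of its two extreme values (2^5 = 32 ways): 11628·32 = 372096.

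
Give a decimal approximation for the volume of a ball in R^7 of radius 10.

The n-ball volume is π^(n/2)·r^n/Γ(n/2+1). With n=7, r=10: V = 32000000·π^3/21 ≈ 4.72477e+07.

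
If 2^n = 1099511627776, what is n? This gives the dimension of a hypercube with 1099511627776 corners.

Since 2^n = 1099511627776, we have n = 40.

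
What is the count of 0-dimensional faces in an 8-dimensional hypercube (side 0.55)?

Number of 0-faces = C(8,0) · 2^(8-0) = 1 · 256 = 256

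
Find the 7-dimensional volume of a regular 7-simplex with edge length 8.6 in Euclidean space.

For a regular n-simplex with edge a, V = (a^n / n!)·√((n+1)/2^n). With a=8.6, n=7: V ≈ 172.583.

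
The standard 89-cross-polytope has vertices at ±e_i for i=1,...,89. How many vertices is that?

The vertices are ±e_1, ..., ±e_89, so there are 2·89 = 178.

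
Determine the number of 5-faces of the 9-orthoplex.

Each 5-face is the convex hull of 6 vertices, one chosen as ±e_i from each of 6 distinct axes: 2^6·C(9,6) = 5376.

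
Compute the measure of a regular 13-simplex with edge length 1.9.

Volume = 1.9^13 · √(14/2^13) / 13! ≈ 2.79181e-08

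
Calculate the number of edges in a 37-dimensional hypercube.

The 37-cube has n·2^(n-1) = 37·2^36 = 37·68719476736 = 2542620639232 edges.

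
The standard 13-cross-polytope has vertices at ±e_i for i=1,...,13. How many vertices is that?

The vertices are ±e_1, ..., ±e_13, so there are 2·13 = 26.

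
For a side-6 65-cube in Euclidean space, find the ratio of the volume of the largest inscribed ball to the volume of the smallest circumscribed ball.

V_in / V_out = (r_in/r_out)^65 = (1/√65)^65 = 65^(-65/2) ≈ 1.20314e-59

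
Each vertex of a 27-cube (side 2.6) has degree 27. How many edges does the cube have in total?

An n-cube has n·2^(n-1) edges. With n = 27: 27·67108864 = 1811939328.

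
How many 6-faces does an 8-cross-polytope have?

Each 6-face is the convex hull of 7 vertices, one chosen as ±e_i from each of 7 distinct axes: 2^7·C(8,7) = 1024.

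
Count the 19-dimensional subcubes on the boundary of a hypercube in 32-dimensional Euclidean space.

An n-cube has C(n,k)·2^(n-k) k-faces. Here C(32,19)·2^13 = 347373600·8192 = 2845684531200.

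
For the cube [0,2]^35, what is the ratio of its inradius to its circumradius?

Ratio = (s/2)/(s√35/2) = 35^(-1/2) ≈ 0.169031.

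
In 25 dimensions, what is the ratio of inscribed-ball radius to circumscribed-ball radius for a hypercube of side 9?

r_in / r_out = (9/2) / (9√25/2) = 1/√25 ≈ 0.2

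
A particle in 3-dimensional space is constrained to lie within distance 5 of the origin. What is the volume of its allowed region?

V_3(5) = π^(3/2) · (5)^3 / Γ(3/2 + 1) = 500·π/3 ≈ 523.599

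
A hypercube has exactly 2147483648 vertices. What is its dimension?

Since 2^n = 2147483648, we have n = 31.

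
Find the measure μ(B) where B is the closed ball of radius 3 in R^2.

The n-ball volume is π^(n/2)·r^n/Γ(n/2+1). With n=2, r=3: V = 9·π ≈ 28.2743.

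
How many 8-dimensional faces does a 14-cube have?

Choose 8 of 14 axes to span the face (C(14,8) = 3003 ways), then fix each of the remaining 6 coordinates at one of its two extreme values (2^6 = 64 ways): 3003·64 = 192192.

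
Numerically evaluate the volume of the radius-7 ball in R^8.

V_8(7) = π^(8/2) · (7)^8 / Γ(8/2 + 1) = 5764801·π^4/24 ≈ 2.33977e+07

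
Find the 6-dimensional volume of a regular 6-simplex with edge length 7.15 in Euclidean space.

For a regular n-simplex with edge a, V = (a^n / n!)·√((n+1)/2^n). With a=7.15, n=6: V ≈ 61.3709.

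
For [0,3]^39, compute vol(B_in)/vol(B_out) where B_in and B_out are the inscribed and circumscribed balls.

The radii are 3/2 and 3√39/2, so the volume ratio is (1/√39)^39 = 39^{-39/2} ≈ 9.42411e-32.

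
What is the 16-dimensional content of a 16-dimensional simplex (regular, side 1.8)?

Volume = 1.8^16 · √(17/2^16) / 16! ≈ 9.34814e-12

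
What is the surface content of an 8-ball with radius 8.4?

S = n·V_n(r)/r = 8·V_8(8.4)/8.4 (volume-to-surface relation), giving 9.58149e+07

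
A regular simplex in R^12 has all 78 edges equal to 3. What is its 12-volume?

For a regular n-simplex with edge a, V = (a^n / n!)·√((n+1)/2^n). With a=3, n=12: V ≈ 6.25043e-05.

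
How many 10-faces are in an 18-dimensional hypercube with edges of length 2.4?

Number of 10-faces = C(18,10) · 2^(18-10) = 43758 · 256 = 11202048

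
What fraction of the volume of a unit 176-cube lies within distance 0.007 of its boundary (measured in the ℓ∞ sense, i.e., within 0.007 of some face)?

Shell fraction = 1 - (1-0.014)^176 ≈ 0.916375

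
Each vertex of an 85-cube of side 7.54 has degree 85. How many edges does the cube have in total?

Number of 1-faces = C(85,1)·2^(85-1) = 85·19342813113834066795298816 = 1644139114675895677600399360.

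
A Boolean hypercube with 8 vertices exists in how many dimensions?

The n-cube has 2^n vertices, and 8 = 2^3, so n = 3.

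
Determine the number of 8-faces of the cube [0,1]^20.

f_8(20-cube) = (20 choose 8) · 2^12 = 515973120.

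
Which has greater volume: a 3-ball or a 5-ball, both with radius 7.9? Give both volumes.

V_3(7.9) ≈ 2065.24. V_5(7.9) ≈ 161970. The 5-ball is larger.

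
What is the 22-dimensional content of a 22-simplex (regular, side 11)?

V_22 = √(23) · 11^22 / (22! · 2^(22/2)) ≈ 0.169592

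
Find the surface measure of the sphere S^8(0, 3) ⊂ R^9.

S = n·V_n(r)/r = 9·V_9(3)/3 (volume-to-surface relation), giving 69984·π^4/35 ≈ 194774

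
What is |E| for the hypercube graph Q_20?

The 20-cube has n·2^(n-1) = 20·2^19 = 20·524288 = 10485760 edges.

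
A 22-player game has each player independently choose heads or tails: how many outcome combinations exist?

Each vertex is a binary string of length 22, so there are 2^22 = 4194304.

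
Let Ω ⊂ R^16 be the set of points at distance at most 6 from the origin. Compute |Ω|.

V_16(6) = π^(16/2) · (6)^16 / Γ(16/2 + 1) = 2448880128·π^8/35 ≈ 6.63894e+11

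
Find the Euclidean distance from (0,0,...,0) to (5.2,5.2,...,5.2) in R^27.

Diagonal = √27 · 5.2 ≈ 27.02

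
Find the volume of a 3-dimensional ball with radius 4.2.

The n-ball volume is π^(n/2)·r^n/Γ(n/2+1). With n=3, r=4.2: V ≈ 310.339.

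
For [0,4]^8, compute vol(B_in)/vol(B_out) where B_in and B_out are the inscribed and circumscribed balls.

V_in/V_out = n^(-n/2) = 8^(-8/2) ≈ 0.000244141.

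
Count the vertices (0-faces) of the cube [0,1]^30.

Number of vertices = 2^30 = 1073741824.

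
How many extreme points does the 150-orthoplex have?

The vertices are ±e_1, ..., ±e_150, so there are 2·150 = 300.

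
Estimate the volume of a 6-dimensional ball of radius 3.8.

V_6(3.8) = π^(6/2) · (3.8)^6 / Γ(6/2 + 1) ≈ 15559.7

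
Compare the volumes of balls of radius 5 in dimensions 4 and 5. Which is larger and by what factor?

V_4(5) ≈ 3084.25, V_5(5) ≈ 16449.3. The 5-ball is larger by a factor of 5.333.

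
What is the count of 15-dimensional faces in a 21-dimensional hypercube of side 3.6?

An n-cube has C(n,k)·2^(n-k) k-faces. Here C(21,15)·2^6 = 54264·64 = 3472896.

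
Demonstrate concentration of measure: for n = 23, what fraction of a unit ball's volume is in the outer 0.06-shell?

1 - (1-0.06)^23 ≈ 0.759042 ≈ 75.90%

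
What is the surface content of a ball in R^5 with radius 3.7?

The surface area of an n-ball is 2π^(n/2) r^(n-1) / Γ(n/2). For n=5, r=3.7: 4932.59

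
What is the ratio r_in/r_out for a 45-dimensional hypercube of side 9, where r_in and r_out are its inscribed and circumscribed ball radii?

Ratio = (s/2)/(s√45/2) = 45^(-1/2) ≈ 0.149071.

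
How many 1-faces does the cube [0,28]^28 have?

Number of 1-faces = C(28,1)·2^(28-1) = 28·134217728 = 3758096384.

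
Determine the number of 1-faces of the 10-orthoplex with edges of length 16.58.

f_1(10-orthoplex) = 2^2 · (10 choose 2) = 180.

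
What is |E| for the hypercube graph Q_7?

An n-cube has n·2^(n-1) edges. With n = 7: 7·64 = 448.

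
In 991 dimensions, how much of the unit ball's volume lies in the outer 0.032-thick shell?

1 - (1-0.032)^991 ≈ 1 - 1.006e-14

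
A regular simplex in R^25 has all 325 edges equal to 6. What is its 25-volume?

V_25 = √(26) · 6^25 / (25! · 2^(25/2)) ≈ 1.61342e-09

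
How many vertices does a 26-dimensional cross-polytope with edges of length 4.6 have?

The vertices are ±e_1, ..., ±e_26, so there are 2·26 = 52.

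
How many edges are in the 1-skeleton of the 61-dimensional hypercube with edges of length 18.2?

Each of the 2^61 = 2305843009213693952 vertices has degree 61; total edges = 61·2^61/2 = 70328211781017665536.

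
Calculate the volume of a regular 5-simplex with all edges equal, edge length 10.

For a regular n-simplex with edge a, V = (a^n / n!)·√((n+1)/2^n). With a=10, n=5: V ≈ 360.844.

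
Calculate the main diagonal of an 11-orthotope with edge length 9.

||(9,9,...,9)|| = √(11)·9 ≈ 29.8496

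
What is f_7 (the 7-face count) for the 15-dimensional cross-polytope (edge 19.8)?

f_7(15-orthoplex) = 2^8 · (15 choose 8) = 1647360.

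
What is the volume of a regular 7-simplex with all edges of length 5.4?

For a regular n-simplex with edge a, V = (a^n / n!)·√((n+1)/2^n). With a=5.4, n=7: V ≈ 6.64149.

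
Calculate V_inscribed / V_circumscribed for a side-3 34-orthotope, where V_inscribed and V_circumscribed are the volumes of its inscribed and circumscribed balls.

Volume scales as r^n, and r_in/r_out = 1/√34, giving (1/√34)^34 ≈ 9.22271e-27.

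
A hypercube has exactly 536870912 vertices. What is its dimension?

2^n = 536870912 ⇒ n = log_2(536870912) = 29.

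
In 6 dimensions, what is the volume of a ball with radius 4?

V_6(4) = π^(6/2) · (4)^6 / Γ(6/2 + 1) = 2048·π^3/3 ≈ 21167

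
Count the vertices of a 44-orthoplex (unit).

Number of vertices = 2n = 88.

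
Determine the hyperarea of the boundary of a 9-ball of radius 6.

|∂B_9(6)| = 17915904·π^4/35 ≈ 4.98621e+07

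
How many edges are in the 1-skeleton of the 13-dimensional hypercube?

Number of 1-faces = C(13,1)·2^(13-1) = 13·4096 = 53248.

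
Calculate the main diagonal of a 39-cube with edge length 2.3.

||(2.3,2.3,...,2.3)|| = √(39)·2.3 ≈ 14.3635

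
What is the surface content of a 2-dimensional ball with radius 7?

The surface area of an n-ball is 2π^(n/2) r^(n-1) / Γ(n/2). For n=2, r=7: 2πr = 2π·7 ≈ 43.9823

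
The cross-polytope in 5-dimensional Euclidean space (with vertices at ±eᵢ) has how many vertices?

Number of vertices = 2n = 10.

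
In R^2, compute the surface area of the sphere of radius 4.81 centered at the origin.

|∂B_2(4.81)| = 2πr = 2π·4.81 ≈ 30.2221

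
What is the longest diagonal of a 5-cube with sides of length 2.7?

The space diagonal of an n-cube of side s is s√n. Here 2.7·√5 ≈ 6.03738.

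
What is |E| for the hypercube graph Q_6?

The 6-cube has n·2^(n-1) = 6·2^5 = 6·32 = 192 edges.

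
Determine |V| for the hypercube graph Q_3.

Each vertex is a binary string of length 3, so there are 2^3 = 8.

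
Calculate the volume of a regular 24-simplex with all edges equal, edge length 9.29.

V_24 = √(25) · 9.29^24 / (24! · 2^(24/2)) ≈ 0.000335955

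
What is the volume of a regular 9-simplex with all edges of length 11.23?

V = (11.23^9 / 9!) · √((9+1) / 2^9) ≈ 1094.01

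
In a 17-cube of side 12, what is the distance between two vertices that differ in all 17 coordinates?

Diagonal = √17 · 12 ≈ 49.4773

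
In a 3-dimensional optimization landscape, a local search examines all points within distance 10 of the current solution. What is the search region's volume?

Volume = π^{3/2}·(10)^3/Γ(5/2) = 4000·π/3 ≈ 4188.79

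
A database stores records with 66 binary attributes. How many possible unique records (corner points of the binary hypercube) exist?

Number of vertices = 2^66 = 73786976294838206464.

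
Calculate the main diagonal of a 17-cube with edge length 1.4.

d = √(1.4² + 1.4² + ... + 1.4²) [17 terms] = √(17·1.4²) = 1.4√17 ≈ 5.77235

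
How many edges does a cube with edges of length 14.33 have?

Each of the 2^3 = 8 vertices has degree 3; total edges = 3·2^3/2 = 12.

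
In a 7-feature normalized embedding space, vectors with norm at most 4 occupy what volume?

V_7(4) = π^(7/2) · (4)^7 / Γ(7/2 + 1) = 262144·π^3/105 ≈ 77410.6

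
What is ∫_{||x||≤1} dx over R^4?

V_4(1) = π^(4/2) · (1)^4 / Γ(4/2 + 1) = π^2/2 ≈ 4.9348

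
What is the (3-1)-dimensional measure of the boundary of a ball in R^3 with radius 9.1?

S = n·V_n(r)/r = 3·V_3(9.1)/9.1 (volume-to-surface relation), giving 4πr² = 4π·(9.1)² ≈ 1040.62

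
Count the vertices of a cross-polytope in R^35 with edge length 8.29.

The vertices are ±e_1, ..., ±e_35, so there are 2·35 = 70.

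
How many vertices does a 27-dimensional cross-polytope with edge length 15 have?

Number of vertices = 2n = 54.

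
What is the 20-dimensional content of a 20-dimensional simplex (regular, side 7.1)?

For a regular n-simplex with edge a, V = (a^n / n!)·√((n+1)/2^n). With a=7.1, n=20: V ≈ 0.000194918.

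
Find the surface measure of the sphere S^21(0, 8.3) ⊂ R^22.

S = n·V_n(r)/r = 22·V_22(8.3)/8.3 (volume-to-surface relation), giving 3.24008e+18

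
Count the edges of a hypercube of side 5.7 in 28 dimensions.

Number of 1-faces = C(28,1)·2^(28-1) = 28·134217728 = 3758096384.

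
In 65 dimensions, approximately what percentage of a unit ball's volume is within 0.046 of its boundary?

1 - (1-0.046)^65 ≈ 0.953157 ≈ 95.32%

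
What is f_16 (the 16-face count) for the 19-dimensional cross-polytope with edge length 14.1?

An n-cross-polytope has 2^(k+1)·C(n,k+1) k-faces. Here 2^17·C(19,17) = 131072·171 = 22413312.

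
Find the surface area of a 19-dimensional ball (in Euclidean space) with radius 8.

S_19(8) = 2·π^(19/2)·(8)^18 / Γ(19/2) = 18446744073709551616·π^9/34459425 ≈ 1.59573e+16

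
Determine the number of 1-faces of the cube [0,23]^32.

f_1(32-cube) = (32 choose 1) · 2^31 = 68719476736.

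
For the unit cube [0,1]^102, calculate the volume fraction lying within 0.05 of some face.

Shell fraction = 1 - (1-0.1)^102 ≈ 0.999978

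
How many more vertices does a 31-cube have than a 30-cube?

The 31-cube has 2^31 = 2147483648 vertices. The 30-cube has 2^30 = 1073741824 vertices. Difference: 2147483648 - 1073741824 = 1073741824.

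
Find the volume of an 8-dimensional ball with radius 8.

Volume = π^{8/2}·(8)^8/Γ(5) = 2097152·π^4/3 ≈ 6.80939e+07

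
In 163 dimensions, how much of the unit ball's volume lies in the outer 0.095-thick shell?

Shell fraction = 1 - (1-0.095)^163 ≈ 0.9999999142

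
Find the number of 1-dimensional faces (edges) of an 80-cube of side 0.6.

Number of 1-faces = C(80,1)·2^(80-1) = 80·604462909807314587353088 = 48357032784585166988247040.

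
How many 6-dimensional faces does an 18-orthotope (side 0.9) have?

Choose 6 of 18 axes to span the face (C(18,6) = 18564 ways), then fix each of the remaining 12 coordinates at one of its two extreme values (2^12 = 4096 ways): 18564·4096 = 76038144.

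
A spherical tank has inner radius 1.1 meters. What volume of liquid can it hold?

The n-ball volume is π^(n/2)·r^n/Γ(n/2+1). With n=3, r=1.1: V ≈ 5.57528.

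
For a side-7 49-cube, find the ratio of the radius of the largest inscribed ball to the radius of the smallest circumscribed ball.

For an n-cube of any side s, the inradius is s/2 and the circumradius is s√n/2, so the ratio is 1/√49 ≈ 0.142857.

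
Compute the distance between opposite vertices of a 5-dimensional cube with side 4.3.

d = √(4.3² + 4.3² + ... + 4.3²) [5 terms] = √(5·4.3²) = 4.3√5 ≈ 9.61509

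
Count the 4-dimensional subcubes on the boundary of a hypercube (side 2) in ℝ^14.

f_4(14-cube) = (14 choose 4) · 2^10 = 1025024.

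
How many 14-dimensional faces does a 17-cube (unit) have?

An n-cube has C(n,k)·2^(n-k) k-faces. Here C(17,14)·2^3 = 680·8 = 5440.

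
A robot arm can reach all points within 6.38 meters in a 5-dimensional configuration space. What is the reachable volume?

Volume = π^{5/2}·(6.38)^5/Γ(7/2) ≈ 55641.9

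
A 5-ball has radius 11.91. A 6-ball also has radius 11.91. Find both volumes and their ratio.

V_5(11.91) ≈ 1.26141e+06. V_6(11.91) ≈ 1.47492e+07. Ratio V_5/V_6 ≈ 0.08552.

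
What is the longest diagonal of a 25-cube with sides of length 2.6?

||(2.6,2.6,...,2.6)|| = √(25)·2.6 = 13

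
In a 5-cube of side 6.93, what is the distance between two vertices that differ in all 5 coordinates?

The space diagonal of an n-cube of side s is s√n. Here 6.93·√5 ≈ 15.496.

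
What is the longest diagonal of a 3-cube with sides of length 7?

||(7,7,...,7)|| = √(3)·7 ≈ 12.1244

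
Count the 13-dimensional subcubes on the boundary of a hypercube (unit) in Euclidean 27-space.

Number of 13-faces = C(27,13) · 2^(27-13) = 20058300 · 16384 = 328635187200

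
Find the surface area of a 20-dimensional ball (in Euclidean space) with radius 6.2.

|∂B_20(6.2)| ≈ 5.86419e+14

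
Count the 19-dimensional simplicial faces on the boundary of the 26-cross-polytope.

Each 19-face is the convex hull of 20 vertices, one chosen as ±e_i from each of 20 distinct axes: 2^20·C(26,20) = 241413652480.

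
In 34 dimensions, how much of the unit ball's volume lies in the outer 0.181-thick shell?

1 - (1-0.181)^34 ≈ 0.998874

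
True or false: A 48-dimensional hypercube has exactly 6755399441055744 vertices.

False. The 48-cube has 2^48 = 281474976710656 vertices.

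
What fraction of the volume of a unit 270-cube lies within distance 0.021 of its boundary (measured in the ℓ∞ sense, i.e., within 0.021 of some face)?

1 - (1 - 2·0.021)^270 = 1 - 0.958^270 ≈ 0.999991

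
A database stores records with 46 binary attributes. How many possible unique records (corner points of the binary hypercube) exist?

Each vertex is a binary string of length 46, so there are 2^46 = 70368744177664.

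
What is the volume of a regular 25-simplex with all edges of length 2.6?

Volume = 2.6^25 · √(26/2^25) / 25! ≈ 1.34369e-18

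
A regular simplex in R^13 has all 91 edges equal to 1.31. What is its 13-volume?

V_13 = √(14) · 1.31^13 / (13! · 2^(13/2)) ≈ 2.22134e-10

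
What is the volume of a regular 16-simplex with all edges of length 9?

Volume = 9^16 · √(17/2^16) / 16! ≈ 1.42641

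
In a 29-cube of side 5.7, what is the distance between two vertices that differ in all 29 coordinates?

d = √(5.7² + 5.7² + ... + 5.7²) [29 terms] = √(29·5.7²) = 5.7√29 ≈ 30.6954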